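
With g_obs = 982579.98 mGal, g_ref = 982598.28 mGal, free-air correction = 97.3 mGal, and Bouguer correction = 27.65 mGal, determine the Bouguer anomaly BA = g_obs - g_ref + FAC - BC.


BA = g_obs - g_ref + FAC - BC
= 982579.98 - 982598.28 + 97.3 - 27.65
= 51.35 mGal

51.35


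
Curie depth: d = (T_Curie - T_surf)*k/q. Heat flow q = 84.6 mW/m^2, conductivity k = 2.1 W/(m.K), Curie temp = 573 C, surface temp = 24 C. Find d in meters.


T_Curie - T_surf = 573 - 24 = 549 C
Convert q to W/m^2: 84.6 mW/m^2 = 0.0846 W/m^2
d = 549 * 2.1 / 0.0846 = 13627.66 m

13627.66


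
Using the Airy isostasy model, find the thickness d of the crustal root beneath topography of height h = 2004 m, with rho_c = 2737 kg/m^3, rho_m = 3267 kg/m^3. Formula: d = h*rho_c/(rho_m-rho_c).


rho_m - rho_c = 3267 - 2737 = 530
d = 2004 * 2737 / 530
= 5484948 / 530
= 10348.96 m

10348.96


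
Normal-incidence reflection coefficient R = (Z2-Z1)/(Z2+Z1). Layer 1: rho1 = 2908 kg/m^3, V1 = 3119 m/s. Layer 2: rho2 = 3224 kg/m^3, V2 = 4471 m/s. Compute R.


Z1 = 2908 * 3119 = 9070052
Z2 = 3224 * 4471 = 14414504
R = (14414504 - 9070052) / (14414504 + 9070052) = 5344452 / 23484556 = 0.2276

0.2276


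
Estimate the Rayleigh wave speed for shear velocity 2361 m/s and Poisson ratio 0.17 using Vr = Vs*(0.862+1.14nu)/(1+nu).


Numerator factor = 0.862 + 1.14*0.17 = 1.0558
Denominator = 1 + 0.17 = 1.17
Vr = 2361 * 1.0558 / 1.17 = 2130.55 m/s

2130.55


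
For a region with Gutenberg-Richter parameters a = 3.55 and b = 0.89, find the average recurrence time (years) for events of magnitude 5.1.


log10(N) = 3.55 - 0.89*5.1 = -0.989
N = 10^-0.989 = 0.102565
T = 1/N = 1/0.102565 = 9.7499 years

9.7499


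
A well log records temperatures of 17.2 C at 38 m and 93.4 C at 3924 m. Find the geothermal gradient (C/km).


dT = 93.4 - 17.2 = 76.2 C
dz = 3924 - 38 = 3886 m
gradient = dT/dz * 1000 = 76.2/3886 * 1000 = 19.6089 C/km

19.6089


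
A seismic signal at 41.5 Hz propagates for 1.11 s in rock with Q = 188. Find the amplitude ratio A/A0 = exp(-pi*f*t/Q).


pi*f*t/Q = pi*41.5*1.11/188 = 0.769774
A/A0 = exp(-0.769774) = 0.463118

0.463118


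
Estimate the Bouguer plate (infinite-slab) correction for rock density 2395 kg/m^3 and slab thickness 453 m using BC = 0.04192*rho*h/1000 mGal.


BC = 0.04192 * rho * h / 1000
= 0.04192 * 2395 * 453 / 1000
= 45.4805 mGal

45.4805


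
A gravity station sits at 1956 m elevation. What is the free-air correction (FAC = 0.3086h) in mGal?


FAC = 0.3086 * h
= 0.3086 * 1956
= 603.6216 mGal

603.6216


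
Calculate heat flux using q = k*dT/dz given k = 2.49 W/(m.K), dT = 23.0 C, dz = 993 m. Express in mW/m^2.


q = k * dT / dz * 1000
= 2.49 * 23.0 / 993 * 1000
= 0.057674 * 1000
= 57.6737 mW/m^2

57.6737


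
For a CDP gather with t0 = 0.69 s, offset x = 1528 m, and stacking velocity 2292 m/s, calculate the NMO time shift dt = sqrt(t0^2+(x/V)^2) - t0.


x/Vnmo = 1528/2292 = 0.666667
(x/Vnmo)^2 = 0.444444
t0^2 = 0.4761
sqrt(0.4761 + 0.444444) = 0.95945
dt = 0.95945 - 0.69 = 0.26945

0.26945


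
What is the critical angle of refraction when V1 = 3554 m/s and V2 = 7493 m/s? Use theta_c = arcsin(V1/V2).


V1/V2 = 3554/7493 = 0.474309
theta_c = arcsin(0.474309) = 28.3144 degrees

28.3144


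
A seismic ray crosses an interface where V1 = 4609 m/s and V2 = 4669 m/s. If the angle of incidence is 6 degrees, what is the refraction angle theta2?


sin(theta1) = sin(6 deg) = 0.104528
sin(theta2) = V2/V1 * sin(theta1) = 4669/4609 * 0.104528 = 0.105889
theta2 = arcsin(0.105889) = 6.0784 degrees

6.0784


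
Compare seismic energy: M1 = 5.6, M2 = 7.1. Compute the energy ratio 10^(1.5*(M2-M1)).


M2 - M1 = 7.1 - 5.6 = 1.5
1.5 * 1.5 = 2.25
ratio = 10^2.25 = 177.83

177.83


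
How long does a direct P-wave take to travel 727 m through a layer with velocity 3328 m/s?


t = x / V
= 727 / 3328
= 0.2184 s

0.2184


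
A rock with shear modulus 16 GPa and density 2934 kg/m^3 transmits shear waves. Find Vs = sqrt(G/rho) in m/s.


Convert G to Pa: G = 16e9 Pa
Compute G/rho = 16e9 / 2934 = 5453306.0668
Vs = sqrt(5453306.0668) = 2335.23 m/s

2335.23


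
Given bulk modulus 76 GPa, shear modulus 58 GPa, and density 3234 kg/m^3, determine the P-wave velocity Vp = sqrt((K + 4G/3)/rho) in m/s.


First compute the effective modulus:
K + 4G/3 = 76e9 + 4*58e9/3 = 153333333333.33 Pa
Then divide by density:
153333333333.33 / 3234 = 47412904.5558 Pa/(kg/m^3)
Take the square root:
Vp = sqrt(47412904.5558) = 6885.7 m/s

6885.7


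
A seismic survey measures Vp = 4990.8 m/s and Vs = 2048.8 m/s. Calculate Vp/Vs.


Vp/Vs = 4990.8 / 2048.8
= 2.436

2.436


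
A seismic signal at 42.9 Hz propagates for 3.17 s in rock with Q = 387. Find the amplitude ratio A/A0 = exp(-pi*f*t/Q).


pi*f*t/Q = pi*42.9*3.17/387 = 1.103965
A/A0 = exp(-1.103965) = 0.331554

0.331554


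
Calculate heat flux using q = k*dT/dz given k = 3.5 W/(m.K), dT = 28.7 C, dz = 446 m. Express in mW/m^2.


q = k * dT / dz * 1000
= 3.5 * 28.7 / 446 * 1000
= 0.225224 * 1000
= 225.2242 mW/m^2

225.2242


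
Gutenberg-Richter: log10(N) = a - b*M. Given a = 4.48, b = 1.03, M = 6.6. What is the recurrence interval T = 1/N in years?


log10(N) = 4.48 - 1.03*6.6 = -2.318
N = 10^-2.318 = 0.004808
T = 1/N = 1/0.004808 = 207.9697 years

207.9697


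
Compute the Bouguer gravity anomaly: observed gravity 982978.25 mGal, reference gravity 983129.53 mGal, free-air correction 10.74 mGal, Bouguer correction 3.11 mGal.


BA = g_obs - g_ref + FAC - BC
= 982978.25 - 983129.53 + 10.74 - 3.11
= -143.65 mGal

-143.65


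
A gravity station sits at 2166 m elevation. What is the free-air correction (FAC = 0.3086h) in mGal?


FAC = 0.3086 * h
= 0.3086 * 2166
= 668.4276 mGal

668.4276


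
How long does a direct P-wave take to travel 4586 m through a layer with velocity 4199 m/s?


t = x / V
= 4586 / 4199
= 1.0922 s

1.0922


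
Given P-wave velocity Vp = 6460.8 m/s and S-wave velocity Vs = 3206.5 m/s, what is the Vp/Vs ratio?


Vp/Vs = 6460.8 / 3206.5
= 2.0149

2.0149


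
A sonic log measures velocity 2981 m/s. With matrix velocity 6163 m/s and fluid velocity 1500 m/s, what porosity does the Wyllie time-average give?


1/V - 1/Vm = 1/2981 - 1/6163 = 0.0001732
1/Vf - 1/Vm = 1/1500 - 1/6163 = 0.00050441
phi = 0.0001732 / 0.00050441 = 0.3434

0.3434


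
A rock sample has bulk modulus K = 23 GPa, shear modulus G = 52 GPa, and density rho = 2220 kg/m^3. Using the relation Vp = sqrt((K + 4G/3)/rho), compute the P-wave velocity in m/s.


First compute the effective modulus:
K + 4G/3 = 23e9 + 4*52e9/3 = 92333333333.33 Pa
Then divide by density:
92333333333.33 / 2220 = 41591591.5916 Pa/(kg/m^3)
Take the square root:
Vp = sqrt(41591591.5916) = 6449.15 m/s

6449.15


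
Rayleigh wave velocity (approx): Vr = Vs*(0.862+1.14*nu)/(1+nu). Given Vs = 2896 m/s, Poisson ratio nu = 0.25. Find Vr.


Numerator factor = 0.862 + 1.14*0.25 = 1.147
Denominator = 1 + 0.25 = 1.25
Vr = 2896 * 1.147 / 1.25 = 2657.37 m/s

2657.37


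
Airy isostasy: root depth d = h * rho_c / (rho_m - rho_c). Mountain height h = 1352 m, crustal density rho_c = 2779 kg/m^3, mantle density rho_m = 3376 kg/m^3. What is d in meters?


rho_m - rho_c = 3376 - 2779 = 597
d = 1352 * 2779 / 597
= 3757208 / 597
= 6293.48 m

6293.48


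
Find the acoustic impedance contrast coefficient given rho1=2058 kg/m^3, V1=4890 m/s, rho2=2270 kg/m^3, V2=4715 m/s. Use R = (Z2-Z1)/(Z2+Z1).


Z1 = 2058 * 4890 = 10063620
Z2 = 2270 * 4715 = 10703050
R = (10703050 - 10063620) / (10703050 + 10063620) = 639430 / 20766670 = 0.0308

0.0308


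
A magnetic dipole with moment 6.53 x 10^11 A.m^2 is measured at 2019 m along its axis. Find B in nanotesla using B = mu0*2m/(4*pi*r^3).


m = 6.53 x 10^11 = 653000000000 A.m^2
2m = 1306000000000 A.m^2
r^3 = 2019^3 = 8230172859
B = (4pi*10^-7) * 1306000000000 / (4*pi * 8230172859) * 1e9
= 1641168.002235 / 103423402366.43 * 1e9
= 15868.4395 nT

15868.4395


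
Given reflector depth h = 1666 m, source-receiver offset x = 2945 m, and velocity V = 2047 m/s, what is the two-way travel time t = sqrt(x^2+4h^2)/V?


x^2 + 4h^2 = 2945^2 + 4*1666^2 = 8673025 + 11102224 = 19775249
sqrt(19775249) = 4446.937
t = 4446.937 / 2047 = 2.1724 s

2.1724


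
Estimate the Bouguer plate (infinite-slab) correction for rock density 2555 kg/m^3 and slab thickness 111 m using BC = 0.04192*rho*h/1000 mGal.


BC = 0.04192 * rho * h / 1000
= 0.04192 * 2555 * 111 / 1000
= 11.8887 mGal

11.8887


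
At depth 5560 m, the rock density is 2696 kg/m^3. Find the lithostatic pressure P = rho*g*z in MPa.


P = rho * g * z / 1e6
= 2696 * 9.81 * 5560 / 1e6
= 147049545.6 / 1e6
= 147.0495 MPa

147.0495


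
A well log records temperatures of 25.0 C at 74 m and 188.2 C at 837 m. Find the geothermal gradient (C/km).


dT = 188.2 - 25.0 = 163.2 C
dz = 837 - 74 = 763 m
gradient = dT/dz * 1000 = 163.2/763 * 1000 = 213.8925 C/km

213.8925


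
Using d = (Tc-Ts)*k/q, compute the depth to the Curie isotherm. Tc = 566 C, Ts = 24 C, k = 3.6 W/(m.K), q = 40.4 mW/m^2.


T_Curie - T_surf = 566 - 24 = 542 C
Convert q to W/m^2: 40.4 mW/m^2 = 0.0404 W/m^2
d = 542 * 3.6 / 0.0404 = 48297.03 m

48297.03


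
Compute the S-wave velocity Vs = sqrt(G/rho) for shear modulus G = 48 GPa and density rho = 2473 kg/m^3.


Convert G to Pa: G = 48e9 Pa
Compute G/rho = 48e9 / 2473 = 19409623.9385
Vs = sqrt(19409623.9385) = 4405.64 m/s

4405.64


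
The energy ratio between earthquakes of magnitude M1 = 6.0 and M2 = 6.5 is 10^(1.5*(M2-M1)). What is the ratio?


M2 - M1 = 6.5 - 6.0 = 0.5
1.5 * 0.5 = 0.75
ratio = 10^0.75 = 5.62

5.62


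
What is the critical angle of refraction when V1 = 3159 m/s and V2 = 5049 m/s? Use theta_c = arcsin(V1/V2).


V1/V2 = 3159/5049 = 0.625668
theta_c = arcsin(0.625668) = 38.7313 degrees

38.7313


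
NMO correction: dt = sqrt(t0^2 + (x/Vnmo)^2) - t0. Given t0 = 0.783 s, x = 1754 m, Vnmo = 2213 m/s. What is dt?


x/Vnmo = 1754/2213 = 0.792589
(x/Vnmo)^2 = 0.628198
t0^2 = 0.613089
sqrt(0.613089 + 0.628198) = 1.11413
dt = 1.11413 - 0.783 = 0.33113

0.33113


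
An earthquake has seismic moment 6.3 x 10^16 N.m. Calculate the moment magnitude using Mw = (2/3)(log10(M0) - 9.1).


log10(M0) = log10(6.3 x 10^16) = 16.7993
Mw = 2/3 * (16.7993 - 9.1)
= 2/3 * 7.6993
= 5.13

5.13


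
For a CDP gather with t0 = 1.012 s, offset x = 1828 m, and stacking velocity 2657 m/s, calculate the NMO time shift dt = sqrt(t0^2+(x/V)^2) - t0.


x/Vnmo = 1828/2657 = 0.687994
(x/Vnmo)^2 = 0.473336
t0^2 = 1.024144
sqrt(1.024144 + 0.473336) = 1.223716
dt = 1.223716 - 1.012 = 0.211716

0.211716


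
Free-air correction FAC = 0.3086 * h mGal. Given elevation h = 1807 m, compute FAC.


FAC = 0.3086 * h
= 0.3086 * 1807
= 557.6402 mGal

557.6402


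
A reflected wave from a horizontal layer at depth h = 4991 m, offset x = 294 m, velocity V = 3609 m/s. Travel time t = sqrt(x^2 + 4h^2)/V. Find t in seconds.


x^2 + 4h^2 = 294^2 + 4*4991^2 = 86436 + 99640324 = 99726760
sqrt(99726760) = 9986.3287
t = 9986.3287 / 3609 = 2.7671 s

2.7671


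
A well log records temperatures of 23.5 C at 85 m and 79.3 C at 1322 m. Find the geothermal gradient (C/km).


dT = 79.3 - 23.5 = 55.8 C
dz = 1322 - 85 = 1237 m
gradient = dT/dz * 1000 = 55.8/1237 * 1000 = 45.1091 C/km

45.1091


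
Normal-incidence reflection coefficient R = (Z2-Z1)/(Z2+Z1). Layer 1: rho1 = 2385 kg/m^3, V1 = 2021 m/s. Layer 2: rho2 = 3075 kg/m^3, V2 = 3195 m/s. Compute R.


Z1 = 2385 * 2021 = 4820085
Z2 = 3075 * 3195 = 9824625
R = (9824625 - 4820085) / (9824625 + 4820085) = 5004540 / 14644710 = 0.3417

0.3417


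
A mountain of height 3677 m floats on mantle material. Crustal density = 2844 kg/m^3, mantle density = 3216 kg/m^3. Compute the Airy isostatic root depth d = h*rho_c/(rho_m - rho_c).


rho_m - rho_c = 3216 - 2844 = 372
d = 3677 * 2844 / 372
= 10457388 / 372
= 28111.26 m

28111.26


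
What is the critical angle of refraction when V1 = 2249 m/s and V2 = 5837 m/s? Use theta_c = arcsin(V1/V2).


V1/V2 = 2249/5837 = 0.385301
theta_c = arcsin(0.385301) = 22.6624 degrees

22.6624


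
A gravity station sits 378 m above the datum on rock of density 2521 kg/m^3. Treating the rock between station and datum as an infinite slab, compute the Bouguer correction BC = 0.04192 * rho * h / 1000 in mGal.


BC = 0.04192 * rho * h / 1000
= 0.04192 * 2521 * 378 / 1000
= 39.9472 mGal

39.9472


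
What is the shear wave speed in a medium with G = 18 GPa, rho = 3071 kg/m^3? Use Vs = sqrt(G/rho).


Convert G to Pa: G = 18e9 Pa
Compute G/rho = 18e9 / 3071 = 5861282.9697
Vs = sqrt(5861282.9697) = 2421.01 m/s

2421.01


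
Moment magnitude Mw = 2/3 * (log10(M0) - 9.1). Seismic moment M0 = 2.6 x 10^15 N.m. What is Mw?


log10(M0) = log10(2.6 x 10^15) = 15.415
Mw = 2/3 * (15.415 - 9.1)
= 2/3 * 6.315
= 4.21

4.21


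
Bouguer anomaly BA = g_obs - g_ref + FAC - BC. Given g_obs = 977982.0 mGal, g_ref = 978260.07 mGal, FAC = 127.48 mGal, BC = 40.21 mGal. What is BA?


BA = g_obs - g_ref + FAC - BC
= 977982.0 - 978260.07 + 127.48 - 40.21
= -190.8 mGal

-190.8


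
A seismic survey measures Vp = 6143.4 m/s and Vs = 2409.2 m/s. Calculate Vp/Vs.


Vp/Vs = 6143.4 / 2409.2
= 2.55

2.55


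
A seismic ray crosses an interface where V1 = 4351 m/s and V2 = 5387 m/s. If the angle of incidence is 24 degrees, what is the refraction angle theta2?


sin(theta1) = sin(24 deg) = 0.406737
sin(theta2) = V2/V1 * sin(theta1) = 5387/4351 * 0.406737 = 0.503583
theta2 = arcsin(0.503583) = 30.2373 degrees

30.2373


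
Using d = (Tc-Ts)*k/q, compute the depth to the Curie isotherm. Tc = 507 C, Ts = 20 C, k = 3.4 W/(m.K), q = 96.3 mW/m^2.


T_Curie - T_surf = 507 - 20 = 487 C
Convert q to W/m^2: 96.3 mW/m^2 = 0.0963 W/m^2
d = 487 * 3.4 / 0.0963 = 17194.18 m

17194.18


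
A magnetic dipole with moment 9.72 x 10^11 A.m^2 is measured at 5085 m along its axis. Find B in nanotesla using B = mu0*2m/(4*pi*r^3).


m = 9.72 x 10^11 = 972000000000 A.m^2
2m = 1944000000000 A.m^2
r^3 = 5085^3 = 131483989125
B = (4pi*10^-7) * 1944000000000 / (4*pi * 131483989125) * 1e9
= 2442902.447431 / 1652276537199.12 * 1e9
= 1478.507 nT

1478.507


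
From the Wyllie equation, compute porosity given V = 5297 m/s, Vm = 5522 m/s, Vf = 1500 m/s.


1/V - 1/Vm = 1/5297 - 1/5522 = 7.69e-06
1/Vf - 1/Vm = 1/1500 - 1/5522 = 0.00048557
phi = 7.69e-06 / 0.00048557 = 0.0158

0.0158


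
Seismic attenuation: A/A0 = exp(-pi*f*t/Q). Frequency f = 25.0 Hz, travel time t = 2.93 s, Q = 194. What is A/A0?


pi*f*t/Q = pi*25.0*2.93/194 = 1.186194
A/A0 = exp(-1.186194) = 0.305381

0.305381


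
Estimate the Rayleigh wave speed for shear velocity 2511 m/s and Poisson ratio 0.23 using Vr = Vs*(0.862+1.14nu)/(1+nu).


Numerator factor = 0.862 + 1.14*0.23 = 1.1242
Denominator = 1 + 0.23 = 1.23
Vr = 2511 * 1.1242 / 1.23 = 2295.01 m/s

2295.01


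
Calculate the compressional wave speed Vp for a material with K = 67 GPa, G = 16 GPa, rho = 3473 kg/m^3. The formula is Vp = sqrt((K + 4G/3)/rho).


First compute the effective modulus:
K + 4G/3 = 67e9 + 4*16e9/3 = 88333333333.33 Pa
Then divide by density:
88333333333.33 / 3473 = 25434302.7162 Pa/(kg/m^3)
Take the square root:
Vp = sqrt(25434302.7162) = 5043.24 m/s

5043.24


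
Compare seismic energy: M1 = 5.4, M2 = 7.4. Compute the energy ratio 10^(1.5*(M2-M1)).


M2 - M1 = 7.4 - 5.4 = 2.0
1.5 * 2.0 = 3.0
ratio = 10^3.0 = 1000.0

1000.0


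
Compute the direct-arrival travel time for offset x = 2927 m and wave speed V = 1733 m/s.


t = x / V
= 2927 / 1733
= 1.689 s

1.689


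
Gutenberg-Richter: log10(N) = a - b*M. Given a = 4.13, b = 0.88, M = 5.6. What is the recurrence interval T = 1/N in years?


log10(N) = 4.13 - 0.88*5.6 = -0.798
N = 10^-0.798 = 0.159221
T = 1/N = 1/0.159221 = 6.2806 years

6.2806


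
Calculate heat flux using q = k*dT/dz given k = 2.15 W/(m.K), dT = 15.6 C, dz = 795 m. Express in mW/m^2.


q = k * dT / dz * 1000
= 2.15 * 15.6 / 795 * 1000
= 0.042189 * 1000
= 42.1887 mW/m^2

42.1887


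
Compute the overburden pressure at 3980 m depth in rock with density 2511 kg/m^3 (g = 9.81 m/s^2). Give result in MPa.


P = rho * g * z / 1e6
= 2511 * 9.81 * 3980 / 1e6
= 98038981.8 / 1e6
= 98.039 MPa

98.039


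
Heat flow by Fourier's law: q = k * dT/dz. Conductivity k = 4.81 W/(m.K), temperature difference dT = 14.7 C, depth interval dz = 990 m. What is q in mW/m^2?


q = k * dT / dz * 1000
= 4.81 * 14.7 / 990 * 1000
= 0.071421 * 1000
= 71.4212 mW/m^2

71.4212


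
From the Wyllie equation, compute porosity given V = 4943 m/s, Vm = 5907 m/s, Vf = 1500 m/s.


1/V - 1/Vm = 1/4943 - 1/5907 = 3.302e-05
1/Vf - 1/Vm = 1/1500 - 1/5907 = 0.00049738
phi = 3.302e-05 / 0.00049738 = 0.0664

0.0664


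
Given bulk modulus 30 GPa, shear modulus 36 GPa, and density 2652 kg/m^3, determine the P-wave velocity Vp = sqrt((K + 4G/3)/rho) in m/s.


First compute the effective modulus:
K + 4G/3 = 30e9 + 4*36e9/3 = 78000000000.0 Pa
Then divide by density:
78000000000.0 / 2652 = 29411764.7059 Pa/(kg/m^3)
Take the square root:
Vp = sqrt(29411764.7059) = 5423.26 m/s

5423.26


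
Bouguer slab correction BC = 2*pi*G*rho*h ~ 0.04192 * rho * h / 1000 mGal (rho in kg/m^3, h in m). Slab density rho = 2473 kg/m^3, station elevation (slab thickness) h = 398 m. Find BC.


BC = 0.04192 * rho * h / 1000
= 0.04192 * 2473 * 398 / 1000
= 41.2599 mGal

41.2599


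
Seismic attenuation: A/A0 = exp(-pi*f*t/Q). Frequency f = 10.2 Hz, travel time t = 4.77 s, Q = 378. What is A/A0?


pi*f*t/Q = pi*10.2*4.77/378 = 0.404368
A/A0 = exp(-0.404368) = 0.667399

0.667399


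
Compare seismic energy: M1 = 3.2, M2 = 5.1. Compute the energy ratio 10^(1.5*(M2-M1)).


M2 - M1 = 5.1 - 3.2 = 1.9
1.5 * 1.9 = 2.85
ratio = 10^2.85 = 707.95

707.95


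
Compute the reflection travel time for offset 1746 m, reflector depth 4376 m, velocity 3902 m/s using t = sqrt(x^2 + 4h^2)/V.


x^2 + 4h^2 = 1746^2 + 4*4376^2 = 3048516 + 76597504 = 79646020
sqrt(79646020) = 8924.4619
t = 8924.4619 / 3902 = 2.2872 s

2.2872


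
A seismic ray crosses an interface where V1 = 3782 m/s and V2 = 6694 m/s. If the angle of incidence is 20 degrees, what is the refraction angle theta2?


sin(theta1) = sin(20 deg) = 0.34202
sin(theta2) = V2/V1 * sin(theta1) = 6694/3782 * 0.34202 = 0.605363
theta2 = arcsin(0.605363) = 37.255 degrees

37.255


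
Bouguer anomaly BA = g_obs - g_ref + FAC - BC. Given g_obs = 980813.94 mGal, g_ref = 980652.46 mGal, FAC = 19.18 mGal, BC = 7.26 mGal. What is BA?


BA = g_obs - g_ref + FAC - BC
= 980813.94 - 980652.46 + 19.18 - 7.26
= 173.4 mGal

173.4


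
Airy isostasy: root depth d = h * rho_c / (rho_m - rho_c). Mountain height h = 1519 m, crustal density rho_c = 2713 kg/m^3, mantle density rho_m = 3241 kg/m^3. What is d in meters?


rho_m - rho_c = 3241 - 2713 = 528
d = 1519 * 2713 / 528
= 4121047 / 528
= 7805.01 m

7805.01


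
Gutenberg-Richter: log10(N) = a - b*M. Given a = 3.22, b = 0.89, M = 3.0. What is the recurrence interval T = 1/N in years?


log10(N) = 3.22 - 0.89*3.0 = 0.55
N = 10^0.55 = 3.548134
T = 1/N = 1/3.548134 = 0.2818 years

0.2818


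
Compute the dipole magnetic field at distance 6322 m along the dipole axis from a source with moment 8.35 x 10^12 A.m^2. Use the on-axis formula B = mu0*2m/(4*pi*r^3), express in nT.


m = 8.35 x 10^12 = 8350000000000 A.m^2
2m = 16700000000000 A.m^2
r^3 = 6322^3 = 252675698248
B = (4pi*10^-7) * 16700000000000 / (4*pi * 252675698248) * 1e9
= 20985838.92598 / 3175216469426.35 * 1e9
= 6609.2624 nT

6609.2624


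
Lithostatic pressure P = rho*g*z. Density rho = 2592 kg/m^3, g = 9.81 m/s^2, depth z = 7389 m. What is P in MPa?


P = rho * g * z / 1e6
= 2592 * 9.81 * 7389 / 1e6
= 187883945.28 / 1e6
= 187.8839 MPa

187.8839


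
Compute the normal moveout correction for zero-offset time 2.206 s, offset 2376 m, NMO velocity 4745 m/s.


x/Vnmo = 2376/4745 = 0.500738
(x/Vnmo)^2 = 0.250738
t0^2 = 4.866436
sqrt(4.866436 + 0.250738) = 2.262117
dt = 2.262117 - 2.206 = 0.056117

0.056117


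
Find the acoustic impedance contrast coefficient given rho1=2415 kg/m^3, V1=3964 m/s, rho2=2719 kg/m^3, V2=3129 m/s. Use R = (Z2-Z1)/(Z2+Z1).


Z1 = 2415 * 3964 = 9573060
Z2 = 2719 * 3129 = 8507751
R = (8507751 - 9573060) / (8507751 + 9573060) = -1065309 / 18080811 = -0.0589

-0.0589


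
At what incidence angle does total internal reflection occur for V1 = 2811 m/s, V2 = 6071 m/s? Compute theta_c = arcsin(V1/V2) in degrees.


V1/V2 = 2811/6071 = 0.463021
theta_c = arcsin(0.463021) = 27.5822 degrees

27.5822


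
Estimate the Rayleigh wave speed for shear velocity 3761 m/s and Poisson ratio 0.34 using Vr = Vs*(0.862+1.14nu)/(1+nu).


Numerator factor = 0.862 + 1.14*0.34 = 1.2496
Denominator = 1 + 0.34 = 1.34
Vr = 3761 * 1.2496 / 1.34 = 3507.27 m/s

3507.27


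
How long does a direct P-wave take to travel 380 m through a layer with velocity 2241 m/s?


t = x / V
= 380 / 2241
= 0.1696 s

0.1696


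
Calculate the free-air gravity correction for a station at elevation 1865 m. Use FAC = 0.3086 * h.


FAC = 0.3086 * h
= 0.3086 * 1865
= 575.539 mGal

575.539


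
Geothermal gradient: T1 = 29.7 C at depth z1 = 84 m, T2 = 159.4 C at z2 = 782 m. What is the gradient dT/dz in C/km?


dT = 159.4 - 29.7 = 129.7 C
dz = 782 - 84 = 698 m
gradient = dT/dz * 1000 = 129.7/698 * 1000 = 185.8166 C/km

185.8166


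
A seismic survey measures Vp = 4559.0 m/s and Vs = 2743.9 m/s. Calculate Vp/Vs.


Vp/Vs = 4559.0 / 2743.9
= 1.6615

1.6615


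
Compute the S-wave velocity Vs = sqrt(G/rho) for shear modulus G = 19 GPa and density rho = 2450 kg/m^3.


Convert G to Pa: G = 19e9 Pa
Compute G/rho = 19e9 / 2450 = 7755102.0408
Vs = sqrt(7755102.0408) = 2784.8 m/s

2784.8


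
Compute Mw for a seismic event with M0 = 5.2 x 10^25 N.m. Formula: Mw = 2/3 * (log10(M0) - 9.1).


log10(M0) = log10(5.2 x 10^25) = 25.716
Mw = 2/3 * (25.716 - 9.1)
= 2/3 * 16.616
= 11.08

11.08


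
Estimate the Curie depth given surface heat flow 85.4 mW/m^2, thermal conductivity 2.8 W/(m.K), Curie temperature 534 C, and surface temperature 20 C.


T_Curie - T_surf = 534 - 20 = 514 C
Convert q to W/m^2: 85.4 mW/m^2 = 0.0854 W/m^2
d = 514 * 2.8 / 0.0854 = 16852.46 m

16852.46


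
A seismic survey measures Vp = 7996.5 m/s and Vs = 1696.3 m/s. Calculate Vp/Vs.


Vp/Vs = 7996.5 / 1696.3
= 4.7141

4.7141


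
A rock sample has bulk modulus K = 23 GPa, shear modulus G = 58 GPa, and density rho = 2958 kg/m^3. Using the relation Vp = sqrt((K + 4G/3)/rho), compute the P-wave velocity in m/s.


First compute the effective modulus:
K + 4G/3 = 23e9 + 4*58e9/3 = 100333333333.33 Pa
Then divide by density:
100333333333.33 / 2958 = 33919314.8524 Pa/(kg/m^3)
Take the square root:
Vp = sqrt(33919314.8524) = 5824.03 m/s

5824.03


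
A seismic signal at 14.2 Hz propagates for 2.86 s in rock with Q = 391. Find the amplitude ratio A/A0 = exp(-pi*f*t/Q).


pi*f*t/Q = pi*14.2*2.86/391 = 0.326308
A/A0 = exp(-0.326308) = 0.721583

0.721583


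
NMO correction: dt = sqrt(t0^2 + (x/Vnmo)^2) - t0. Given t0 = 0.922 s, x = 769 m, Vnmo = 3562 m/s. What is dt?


x/Vnmo = 769/3562 = 0.21589
(x/Vnmo)^2 = 0.046608
t0^2 = 0.850084
sqrt(0.850084 + 0.046608) = 0.946938
dt = 0.946938 - 0.922 = 0.024938

0.024938


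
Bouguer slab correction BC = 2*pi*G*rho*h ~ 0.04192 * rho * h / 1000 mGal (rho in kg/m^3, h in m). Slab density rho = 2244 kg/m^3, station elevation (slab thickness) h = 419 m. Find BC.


BC = 0.04192 * rho * h / 1000
= 0.04192 * 2244 * 419 / 1000
= 39.4147 mGal

39.4147


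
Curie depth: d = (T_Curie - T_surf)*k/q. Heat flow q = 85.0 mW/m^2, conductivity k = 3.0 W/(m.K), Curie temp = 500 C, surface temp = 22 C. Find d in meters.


T_Curie - T_surf = 500 - 22 = 478 C
Convert q to W/m^2: 85.0 mW/m^2 = 0.085 W/m^2
d = 478 * 3.0 / 0.085 = 16870.59 m

16870.59


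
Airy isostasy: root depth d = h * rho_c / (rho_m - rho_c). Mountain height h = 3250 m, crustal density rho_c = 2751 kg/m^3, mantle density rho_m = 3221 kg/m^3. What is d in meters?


rho_m - rho_c = 3221 - 2751 = 470
d = 3250 * 2751 / 470
= 8940750 / 470
= 19022.87 m

19022.87


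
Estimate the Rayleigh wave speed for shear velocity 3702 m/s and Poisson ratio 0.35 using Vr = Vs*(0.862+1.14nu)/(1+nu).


Numerator factor = 0.862 + 1.14*0.35 = 1.261
Denominator = 1 + 0.35 = 1.35
Vr = 3702 * 1.261 / 1.35 = 3457.94 m/s

3457.94


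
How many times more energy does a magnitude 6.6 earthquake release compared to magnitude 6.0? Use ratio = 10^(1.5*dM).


M2 - M1 = 6.6 - 6.0 = 0.6
1.5 * 0.6 = 0.9
ratio = 10^0.9 = 7.94

7.94


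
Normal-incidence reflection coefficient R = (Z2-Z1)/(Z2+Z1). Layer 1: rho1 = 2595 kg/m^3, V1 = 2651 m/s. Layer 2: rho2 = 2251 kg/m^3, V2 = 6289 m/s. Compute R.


Z1 = 2595 * 2651 = 6879345
Z2 = 2251 * 6289 = 14156539
R = (14156539 - 6879345) / (14156539 + 6879345) = 7277194 / 21035884 = 0.3459

0.3459


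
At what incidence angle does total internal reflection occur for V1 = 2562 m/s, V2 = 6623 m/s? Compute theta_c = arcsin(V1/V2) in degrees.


V1/V2 = 2562/6623 = 0.386834
theta_c = arcsin(0.386834) = 22.7576 degrees

22.7576


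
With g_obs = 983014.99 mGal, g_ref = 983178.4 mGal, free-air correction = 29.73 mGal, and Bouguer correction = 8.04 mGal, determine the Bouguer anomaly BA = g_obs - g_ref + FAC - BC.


BA = g_obs - g_ref + FAC - BC
= 983014.99 - 983178.4 + 29.73 - 8.04
= -141.72 mGal

-141.72


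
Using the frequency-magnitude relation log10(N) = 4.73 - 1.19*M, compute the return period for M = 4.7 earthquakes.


log10(N) = 4.73 - 1.19*4.7 = -0.863
N = 10^-0.863 = 0.137088
T = 1/N = 1/0.137088 = 7.2946 years

7.2946


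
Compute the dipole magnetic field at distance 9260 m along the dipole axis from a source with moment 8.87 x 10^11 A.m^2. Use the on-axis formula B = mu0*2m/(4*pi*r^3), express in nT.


m = 8.87 x 10^11 = 887000000000 A.m^2
2m = 1774000000000 A.m^2
r^3 = 9260^3 = 794022776000
B = (4pi*10^-7) * 1774000000000 / (4*pi * 794022776000) * 1e9
= 2229274.146987 / 9977984479458.29 * 1e9
= 223.4193 nT

223.4193


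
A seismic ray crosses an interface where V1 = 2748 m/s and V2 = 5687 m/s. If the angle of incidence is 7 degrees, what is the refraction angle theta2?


sin(theta1) = sin(7 deg) = 0.121869
sin(theta2) = V2/V1 * sin(theta1) = 5687/2748 * 0.121869 = 0.252209
theta2 = arcsin(0.252209) = 14.6083 degrees

14.6083


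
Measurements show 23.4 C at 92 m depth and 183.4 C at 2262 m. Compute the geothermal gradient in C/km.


dT = 183.4 - 23.4 = 160.0 C
dz = 2262 - 92 = 2170 m
gradient = dT/dz * 1000 = 160.0/2170 * 1000 = 73.7327 C/km

73.7327


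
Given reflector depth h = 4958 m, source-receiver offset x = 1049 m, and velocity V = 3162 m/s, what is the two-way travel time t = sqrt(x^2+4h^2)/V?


x^2 + 4h^2 = 1049^2 + 4*4958^2 = 1100401 + 98327056 = 99427457
sqrt(99427457) = 9971.3318
t = 9971.3318 / 3162 = 3.1535 s

3.1535


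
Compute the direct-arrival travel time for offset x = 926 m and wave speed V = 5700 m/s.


t = x / V
= 926 / 5700
= 0.1625 s

0.1625


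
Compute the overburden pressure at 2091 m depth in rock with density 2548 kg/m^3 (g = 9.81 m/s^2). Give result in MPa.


P = rho * g * z / 1e6
= 2548 * 9.81 * 2091 / 1e6
= 52266385.08 / 1e6
= 52.2664 MPa

52.2664


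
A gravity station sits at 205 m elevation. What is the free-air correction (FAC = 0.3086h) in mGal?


FAC = 0.3086 * h
= 0.3086 * 205
= 63.263 mGal

63.263


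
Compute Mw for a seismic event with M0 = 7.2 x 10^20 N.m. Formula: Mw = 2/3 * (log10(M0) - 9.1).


log10(M0) = log10(7.2 x 10^20) = 20.8573
Mw = 2/3 * (20.8573 - 9.1)
= 2/3 * 11.7573
= 7.84

7.84


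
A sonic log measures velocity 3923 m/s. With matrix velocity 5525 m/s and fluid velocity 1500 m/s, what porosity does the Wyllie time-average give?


1/V - 1/Vm = 1/3923 - 1/5525 = 7.391e-05
1/Vf - 1/Vm = 1/1500 - 1/5525 = 0.00048567
phi = 7.391e-05 / 0.00048567 = 0.1522

0.1522


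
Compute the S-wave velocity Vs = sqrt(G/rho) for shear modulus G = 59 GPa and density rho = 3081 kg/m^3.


Convert G to Pa: G = 59e9 Pa
Compute G/rho = 59e9 / 3081 = 19149626.7446
Vs = sqrt(19149626.7446) = 4376.03 m/s

4376.03


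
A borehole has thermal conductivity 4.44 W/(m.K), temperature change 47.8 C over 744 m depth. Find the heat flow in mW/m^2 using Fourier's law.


q = k * dT / dz * 1000
= 4.44 * 47.8 / 744 * 1000
= 0.285258 * 1000
= 285.2581 mW/m^2

285.2581


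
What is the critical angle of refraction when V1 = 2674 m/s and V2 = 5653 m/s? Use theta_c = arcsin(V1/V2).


V1/V2 = 2674/5653 = 0.473023
theta_c = arcsin(0.473023) = 28.2307 degrees

28.2307


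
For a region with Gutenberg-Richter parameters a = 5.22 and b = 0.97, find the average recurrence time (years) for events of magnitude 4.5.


log10(N) = 5.22 - 0.97*4.5 = 0.855
N = 10^0.855 = 7.161434
T = 1/N = 1/7.161434 = 0.1396 years

0.1396


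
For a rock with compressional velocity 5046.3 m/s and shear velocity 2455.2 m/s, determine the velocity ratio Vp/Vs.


Vp/Vs = 5046.3 / 2455.2
= 2.0554

2.0554


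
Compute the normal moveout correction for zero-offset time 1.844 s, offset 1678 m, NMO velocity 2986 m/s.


x/Vnmo = 1678/2986 = 0.561956
(x/Vnmo)^2 = 0.315794
t0^2 = 3.400336
sqrt(3.400336 + 0.315794) = 1.927727
dt = 1.927727 - 1.844 = 0.083727

0.083727


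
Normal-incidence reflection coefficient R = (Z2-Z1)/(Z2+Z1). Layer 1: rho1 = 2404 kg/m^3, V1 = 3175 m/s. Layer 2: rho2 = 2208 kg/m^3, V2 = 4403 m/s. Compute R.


Z1 = 2404 * 3175 = 7632700
Z2 = 2208 * 4403 = 9721824
R = (9721824 - 7632700) / (9721824 + 7632700) = 2089124 / 17354524 = 0.1204

0.1204


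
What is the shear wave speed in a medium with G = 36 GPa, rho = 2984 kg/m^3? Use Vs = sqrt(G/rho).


Convert G to Pa: G = 36e9 Pa
Compute G/rho = 36e9 / 2984 = 12064343.1635
Vs = sqrt(12064343.1635) = 3473.38 m/s

3473.38


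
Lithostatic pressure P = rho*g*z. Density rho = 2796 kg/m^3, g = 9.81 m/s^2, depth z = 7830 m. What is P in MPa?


P = rho * g * z / 1e6
= 2796 * 9.81 * 7830 / 1e6
= 214767190.8 / 1e6
= 214.7672 MPa

214.7672


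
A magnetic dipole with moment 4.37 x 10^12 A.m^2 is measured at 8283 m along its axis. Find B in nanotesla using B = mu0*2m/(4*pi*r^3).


m = 4.37 x 10^12 = 4370000000000 A.m^2
2m = 8740000000000 A.m^2
r^3 = 8283^3 = 568280801187
B = (4pi*10^-7) * 8740000000000 / (4*pi * 568280801187) * 1e9
= 10983007.91695 / 7141227160740.8 * 1e9
= 1537.9721 nT

1537.9721


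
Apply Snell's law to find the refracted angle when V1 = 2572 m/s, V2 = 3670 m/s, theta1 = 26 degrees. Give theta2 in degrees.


sin(theta1) = sin(26 deg) = 0.438371
sin(theta2) = V2/V1 * sin(theta1) = 3670/2572 * 0.438371 = 0.625514
theta2 = arcsin(0.625514) = 38.7199 degrees

38.7199


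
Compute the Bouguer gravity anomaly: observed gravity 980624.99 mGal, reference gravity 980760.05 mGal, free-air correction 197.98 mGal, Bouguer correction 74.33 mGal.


BA = g_obs - g_ref + FAC - BC
= 980624.99 - 980760.05 + 197.98 - 74.33
= -11.41 mGal

-11.41


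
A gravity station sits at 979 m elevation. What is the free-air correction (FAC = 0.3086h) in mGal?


FAC = 0.3086 * h
= 0.3086 * 979
= 302.1194 mGal

302.1194


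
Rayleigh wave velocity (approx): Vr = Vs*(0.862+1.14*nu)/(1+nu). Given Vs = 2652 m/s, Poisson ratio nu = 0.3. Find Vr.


Numerator factor = 0.862 + 1.14*0.3 = 1.204
Denominator = 1 + 0.3 = 1.3
Vr = 2652 * 1.204 / 1.3 = 2456.16 m/s

2456.16


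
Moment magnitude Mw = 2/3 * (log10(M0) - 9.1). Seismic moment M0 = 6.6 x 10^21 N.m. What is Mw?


log10(M0) = log10(6.6 x 10^21) = 21.8195
Mw = 2/3 * (21.8195 - 9.1)
= 2/3 * 12.7195
= 8.48

8.48


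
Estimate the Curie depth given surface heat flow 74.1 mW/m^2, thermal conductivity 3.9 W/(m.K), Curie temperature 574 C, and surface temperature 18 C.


T_Curie - T_surf = 574 - 18 = 556 C
Convert q to W/m^2: 74.1 mW/m^2 = 0.0741 W/m^2
d = 556 * 3.9 / 0.0741 = 29263.16 m

29263.16


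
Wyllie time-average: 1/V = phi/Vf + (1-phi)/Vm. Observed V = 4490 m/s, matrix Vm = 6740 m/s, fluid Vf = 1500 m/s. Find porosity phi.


1/V - 1/Vm = 1/4490 - 1/6740 = 7.435e-05
1/Vf - 1/Vm = 1/1500 - 1/6740 = 0.0005183
phi = 7.435e-05 / 0.0005183 = 0.1434

0.1434


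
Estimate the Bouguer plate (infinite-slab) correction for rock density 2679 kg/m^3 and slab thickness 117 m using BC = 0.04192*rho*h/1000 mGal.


BC = 0.04192 * rho * h / 1000
= 0.04192 * 2679 * 117 / 1000
= 13.1395 mGal

13.1395


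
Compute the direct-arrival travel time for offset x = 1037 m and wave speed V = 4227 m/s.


t = x / V
= 1037 / 4227
= 0.2453 s

0.2453


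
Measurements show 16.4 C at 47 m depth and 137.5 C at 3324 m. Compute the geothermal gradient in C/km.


dT = 137.5 - 16.4 = 121.1 C
dz = 3324 - 47 = 3277 m
gradient = dT/dz * 1000 = 121.1/3277 * 1000 = 36.9545 C/km

36.9545


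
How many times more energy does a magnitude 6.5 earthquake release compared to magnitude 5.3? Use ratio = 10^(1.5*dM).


M2 - M1 = 6.5 - 5.3 = 1.2
1.5 * 1.2 = 1.8
ratio = 10^1.8 = 63.1

63.1


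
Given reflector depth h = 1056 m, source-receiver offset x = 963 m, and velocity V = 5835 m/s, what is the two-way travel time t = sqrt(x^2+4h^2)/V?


x^2 + 4h^2 = 963^2 + 4*1056^2 = 927369 + 4460544 = 5387913
sqrt(5387913) = 2321.1878
t = 2321.1878 / 5835 = 0.3978 s

0.3978


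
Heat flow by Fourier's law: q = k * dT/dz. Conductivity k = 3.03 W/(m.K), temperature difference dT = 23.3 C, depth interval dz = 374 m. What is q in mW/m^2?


q = k * dT / dz * 1000
= 3.03 * 23.3 / 374 * 1000
= 0.188767 * 1000
= 188.7674 mW/m^2

188.7674


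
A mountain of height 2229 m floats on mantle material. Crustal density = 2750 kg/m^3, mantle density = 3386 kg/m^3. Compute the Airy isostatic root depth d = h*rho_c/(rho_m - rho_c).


rho_m - rho_c = 3386 - 2750 = 636
d = 2229 * 2750 / 636
= 6129750 / 636
= 9637.97 m

9637.97


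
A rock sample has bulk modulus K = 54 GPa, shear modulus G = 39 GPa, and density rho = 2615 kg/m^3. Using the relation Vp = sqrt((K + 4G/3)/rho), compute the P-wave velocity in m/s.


First compute the effective modulus:
K + 4G/3 = 54e9 + 4*39e9/3 = 106000000000.0 Pa
Then divide by density:
106000000000.0 / 2615 = 40535372.8489 Pa/(kg/m^3)
Take the square root:
Vp = sqrt(40535372.8489) = 6366.74 m/s

6366.74


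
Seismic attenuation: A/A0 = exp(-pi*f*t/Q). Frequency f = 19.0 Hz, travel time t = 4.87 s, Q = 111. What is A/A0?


pi*f*t/Q = pi*19.0*4.87/111 = 2.618843
A/A0 = exp(-2.618843) = 0.072887

0.072887


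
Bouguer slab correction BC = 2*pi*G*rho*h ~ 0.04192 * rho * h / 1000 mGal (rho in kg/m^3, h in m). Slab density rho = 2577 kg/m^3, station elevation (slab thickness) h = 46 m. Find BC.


BC = 0.04192 * rho * h / 1000
= 0.04192 * 2577 * 46 / 1000
= 4.9693 mGal

4.9693


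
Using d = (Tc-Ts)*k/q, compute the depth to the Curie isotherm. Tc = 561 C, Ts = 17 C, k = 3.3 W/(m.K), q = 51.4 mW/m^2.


T_Curie - T_surf = 561 - 17 = 544 C
Convert q to W/m^2: 51.4 mW/m^2 = 0.0514 W/m^2
d = 544 * 3.3 / 0.0514 = 34926.07 m

34926.07


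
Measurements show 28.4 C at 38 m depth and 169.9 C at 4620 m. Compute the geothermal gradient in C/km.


dT = 169.9 - 28.4 = 141.5 C
dz = 4620 - 38 = 4582 m
gradient = dT/dz * 1000 = 141.5/4582 * 1000 = 30.8817 C/km

30.8817


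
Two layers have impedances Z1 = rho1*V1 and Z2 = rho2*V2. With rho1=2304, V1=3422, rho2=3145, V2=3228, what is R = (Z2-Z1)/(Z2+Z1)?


Z1 = 2304 * 3422 = 7884288
Z2 = 3145 * 3228 = 10152060
R = (10152060 - 7884288) / (10152060 + 7884288) = 2267772 / 18036348 = 0.1257

0.1257


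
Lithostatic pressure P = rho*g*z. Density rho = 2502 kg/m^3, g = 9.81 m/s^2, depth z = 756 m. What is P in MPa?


P = rho * g * z / 1e6
= 2502 * 9.81 * 756 / 1e6
= 18555732.72 / 1e6
= 18.5557 MPa

18.5557


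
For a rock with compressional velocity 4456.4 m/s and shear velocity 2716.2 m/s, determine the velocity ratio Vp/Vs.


Vp/Vs = 4456.4 / 2716.2
= 1.6407

1.6407


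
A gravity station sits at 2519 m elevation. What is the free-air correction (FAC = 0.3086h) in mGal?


FAC = 0.3086 * h
= 0.3086 * 2519
= 777.3634 mGal

777.3634


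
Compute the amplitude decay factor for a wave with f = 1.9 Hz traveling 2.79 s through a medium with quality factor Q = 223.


pi*f*t/Q = pi*1.9*2.79/223 = 0.07468
A/A0 = exp(-0.07468) = 0.928041

0.928041


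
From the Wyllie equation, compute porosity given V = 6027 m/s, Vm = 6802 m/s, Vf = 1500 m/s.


1/V - 1/Vm = 1/6027 - 1/6802 = 1.89e-05
1/Vf - 1/Vm = 1/1500 - 1/6802 = 0.00051965
phi = 1.89e-05 / 0.00051965 = 0.0364

0.0364


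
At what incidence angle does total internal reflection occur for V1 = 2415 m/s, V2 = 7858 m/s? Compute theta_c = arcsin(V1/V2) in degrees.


V1/V2 = 2415/7858 = 0.30733
theta_c = arcsin(0.30733) = 17.8984 degrees

17.8984


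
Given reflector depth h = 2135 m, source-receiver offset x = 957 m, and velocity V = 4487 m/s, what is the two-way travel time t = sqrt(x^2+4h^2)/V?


x^2 + 4h^2 = 957^2 + 4*2135^2 = 915849 + 18232900 = 19148749
sqrt(19148749) = 4375.9284
t = 4375.9284 / 4487 = 0.9752 s

0.9752


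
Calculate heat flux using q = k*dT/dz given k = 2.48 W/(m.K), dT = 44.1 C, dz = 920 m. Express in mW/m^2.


q = k * dT / dz * 1000
= 2.48 * 44.1 / 920 * 1000
= 0.118878 * 1000
= 118.8783 mW/m^2

118.8783


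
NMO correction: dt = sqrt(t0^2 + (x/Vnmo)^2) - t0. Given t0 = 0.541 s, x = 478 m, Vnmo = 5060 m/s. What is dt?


x/Vnmo = 478/5060 = 0.094466
(x/Vnmo)^2 = 0.008924
t0^2 = 0.292681
sqrt(0.292681 + 0.008924) = 0.549186
dt = 0.549186 - 0.541 = 0.008186

0.008186


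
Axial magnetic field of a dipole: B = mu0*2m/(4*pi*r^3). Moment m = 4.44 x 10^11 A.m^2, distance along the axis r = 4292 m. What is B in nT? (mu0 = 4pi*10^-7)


m = 4.44 x 10^11 = 444000000000 A.m^2
2m = 888000000000 A.m^2
r^3 = 4292^3 = 79064065088
B = (4pi*10^-7) * 888000000000 / (4*pi * 79064065088) * 1e9
= 1115893.710555 / 993548344173.62 * 1e9
= 1123.1398 nT

1123.1398


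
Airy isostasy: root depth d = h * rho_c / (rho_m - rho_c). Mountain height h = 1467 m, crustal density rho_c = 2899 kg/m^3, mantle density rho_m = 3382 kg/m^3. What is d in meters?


rho_m - rho_c = 3382 - 2899 = 483
d = 1467 * 2899 / 483
= 4252833 / 483
= 8805.04 m

8805.04


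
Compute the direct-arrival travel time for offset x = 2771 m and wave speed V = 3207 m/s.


t = x / V
= 2771 / 3207
= 0.864 s

0.864


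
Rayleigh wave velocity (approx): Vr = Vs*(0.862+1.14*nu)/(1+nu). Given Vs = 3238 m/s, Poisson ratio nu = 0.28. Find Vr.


Numerator factor = 0.862 + 1.14*0.28 = 1.1812
Denominator = 1 + 0.28 = 1.28
Vr = 3238 * 1.1812 / 1.28 = 2988.07 m/s

2988.07


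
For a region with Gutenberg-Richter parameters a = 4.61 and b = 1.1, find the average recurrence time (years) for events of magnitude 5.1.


log10(N) = 4.61 - 1.1*5.1 = -1.0
N = 10^-1.0 = 0.1
T = 1/N = 1/0.1 = 10.0 years

10.0


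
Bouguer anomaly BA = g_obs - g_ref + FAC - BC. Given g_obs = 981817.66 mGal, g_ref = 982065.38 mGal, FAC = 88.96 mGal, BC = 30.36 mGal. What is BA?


BA = g_obs - g_ref + FAC - BC
= 981817.66 - 982065.38 + 88.96 - 30.36
= -189.12 mGal

-189.12


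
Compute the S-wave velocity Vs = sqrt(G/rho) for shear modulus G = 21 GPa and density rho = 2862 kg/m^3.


Convert G to Pa: G = 21e9 Pa
Compute G/rho = 21e9 / 2862 = 7337526.2055
Vs = sqrt(7337526.2055) = 2708.79 m/s

2708.79


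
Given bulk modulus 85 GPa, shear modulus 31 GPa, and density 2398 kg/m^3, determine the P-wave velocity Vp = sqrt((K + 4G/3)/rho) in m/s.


First compute the effective modulus:
K + 4G/3 = 85e9 + 4*31e9/3 = 126333333333.33 Pa
Then divide by density:
126333333333.33 / 2398 = 52682791.2149 Pa/(kg/m^3)
Take the square root:
Vp = sqrt(52682791.2149) = 7258.29 m/s

7258.29
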